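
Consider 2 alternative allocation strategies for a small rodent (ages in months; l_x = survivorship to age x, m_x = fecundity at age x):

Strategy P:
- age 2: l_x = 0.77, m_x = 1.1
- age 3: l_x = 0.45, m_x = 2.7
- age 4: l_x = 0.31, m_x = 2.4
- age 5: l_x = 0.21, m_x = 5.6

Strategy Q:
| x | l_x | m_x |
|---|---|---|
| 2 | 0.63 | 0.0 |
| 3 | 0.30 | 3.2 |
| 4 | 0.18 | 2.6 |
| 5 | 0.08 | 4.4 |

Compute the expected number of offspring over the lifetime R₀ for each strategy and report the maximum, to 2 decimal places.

3.98

Strategy P: R₀ = 0.77×1.1 + 0.45×2.7 + 0.31×2.4 + 0.21×5.6 = 3.9820
Strategy Q: R₀ = 0.63×0.0 + 0.30×3.2 + 0.18×2.6 + 0.08×4.4 = 1.7800
Highest R₀: strategy P with 3.9820.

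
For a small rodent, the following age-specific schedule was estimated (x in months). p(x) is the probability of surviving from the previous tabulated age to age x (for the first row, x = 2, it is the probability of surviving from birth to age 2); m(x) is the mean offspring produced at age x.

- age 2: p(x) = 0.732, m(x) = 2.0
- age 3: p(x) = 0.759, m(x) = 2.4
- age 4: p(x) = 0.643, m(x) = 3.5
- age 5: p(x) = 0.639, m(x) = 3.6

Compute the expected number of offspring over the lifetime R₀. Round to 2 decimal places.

Survivorship from birth: l_x = p_2·p_3·…·p_x.
  l_2 = 0.73200
  l_3 = 0.55559
  l_4 = 0.35724
  l_5 = 0.22828
R₀ = Σ l_x m(x):
  age 2: 0.73200 × 2.0 = 1.4640
  age 3: 0.55559 × 2.4 = 1.3334
  age 4: 0.35724 × 3.5 = 1.2503
  age 5: 0.22828 × 3.6 = 0.8218
R₀ = 1.4640 + 1.3334 + 1.2503 + 0.8218 = 4.8696

4.87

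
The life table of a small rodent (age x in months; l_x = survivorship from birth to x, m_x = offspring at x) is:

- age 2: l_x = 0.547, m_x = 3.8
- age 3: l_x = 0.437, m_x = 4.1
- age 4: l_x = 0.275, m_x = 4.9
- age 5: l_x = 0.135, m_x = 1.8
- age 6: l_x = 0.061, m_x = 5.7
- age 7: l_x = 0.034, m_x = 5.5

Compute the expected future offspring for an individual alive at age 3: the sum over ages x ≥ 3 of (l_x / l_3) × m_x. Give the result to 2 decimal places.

8.96

l_3 = 0.437. Conditional survival from age 3 to x is l_x / l_3.
  x=3: (0.437/0.437) × 4.1 = 4.1000
  x=4: (0.275/0.437) × 4.9 = 3.0835
  x=5: (0.135/0.437) × 1.8 = 0.5561
  x=6: (0.061/0.437) × 5.7 = 0.7957
  x=7: (0.034/0.437) × 5.5 = 0.4279
Sum = 4.1000 + 3.0835 + 0.5561 + 0.7957 + 0.4279 = 8.9632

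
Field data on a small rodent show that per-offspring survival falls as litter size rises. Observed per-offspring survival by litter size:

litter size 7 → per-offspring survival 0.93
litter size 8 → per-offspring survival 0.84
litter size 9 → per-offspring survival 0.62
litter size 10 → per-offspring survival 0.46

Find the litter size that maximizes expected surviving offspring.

Expected surviving offspring = c × s(c):
  c=7: 7 × 0.93 = 6.510
  c=8: 8 × 0.84 = 6.720
  c=9: 9 × 0.62 = 5.580
  c=10: 10 × 0.46 = 4.600
Maximum at c = 8 (6.720 surviving offspring).

8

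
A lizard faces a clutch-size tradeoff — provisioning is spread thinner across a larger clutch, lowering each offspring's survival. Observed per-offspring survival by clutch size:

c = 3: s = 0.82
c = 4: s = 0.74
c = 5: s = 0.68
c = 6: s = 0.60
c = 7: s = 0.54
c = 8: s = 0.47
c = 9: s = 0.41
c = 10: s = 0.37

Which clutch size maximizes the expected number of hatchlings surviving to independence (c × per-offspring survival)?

Expected hatchlings surviving to independence = c × s(c):
  c=3: 3 × 0.82 = 2.460
  c=4: 4 × 0.74 = 2.960
  c=5: 5 × 0.68 = 3.400
  c=6: 6 × 0.60 = 3.600
  c=7: 7 × 0.54 = 3.780
  c=8: 8 × 0.47 = 3.760
  c=9: 9 × 0.41 = 3.690
  c=10: 10 × 0.37 = 3.700
Maximum at c = 7 (3.780 hatchlings surviving to independence).

7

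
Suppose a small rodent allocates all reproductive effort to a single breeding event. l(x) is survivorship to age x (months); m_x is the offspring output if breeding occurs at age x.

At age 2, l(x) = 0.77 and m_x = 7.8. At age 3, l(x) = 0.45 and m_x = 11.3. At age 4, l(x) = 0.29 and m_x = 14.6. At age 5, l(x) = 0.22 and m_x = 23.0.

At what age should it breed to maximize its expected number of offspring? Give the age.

Expected offspring if breeding at age x = l(x) × m_x:
  age 2: 0.77 × 7.8 = 6.006
  age 3: 0.45 × 11.3 = 5.085
  age 4: 0.29 × 14.6 = 4.234
  age 5: 0.22 × 23.0 = 5.060
Maximum at age 2 (6.006).

2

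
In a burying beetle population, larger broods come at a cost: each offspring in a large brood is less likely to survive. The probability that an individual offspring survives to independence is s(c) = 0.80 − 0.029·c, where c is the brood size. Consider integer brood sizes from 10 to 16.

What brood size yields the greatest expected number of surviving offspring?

14

Expected surviving offspring = c × s(c):
  c=10: 10 × 0.510 = 5.100
  c=11: 11 × 0.481 = 5.291
  c=12: 12 × 0.452 = 5.424
  c=13: 13 × 0.423 = 5.499
  c=14: 14 × 0.394 = 5.516
  c=15: 15 × 0.365 = 5.475
  c=16: 16 × 0.336 = 5.376
Maximum at c = 14 (5.516 surviving offspring).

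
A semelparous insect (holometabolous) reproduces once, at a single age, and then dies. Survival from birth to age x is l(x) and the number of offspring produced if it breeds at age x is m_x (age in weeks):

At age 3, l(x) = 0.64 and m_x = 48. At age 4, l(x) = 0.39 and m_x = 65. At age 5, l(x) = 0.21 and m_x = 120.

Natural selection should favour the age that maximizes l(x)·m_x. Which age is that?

3

Expected offspring if breeding at age x = l(x) × m_x:
  age 3: 0.64 × 48 = 30.720
  age 4: 0.39 × 65 = 25.350
  age 5: 0.21 × 120 = 25.200
Maximum at age 3 (30.720).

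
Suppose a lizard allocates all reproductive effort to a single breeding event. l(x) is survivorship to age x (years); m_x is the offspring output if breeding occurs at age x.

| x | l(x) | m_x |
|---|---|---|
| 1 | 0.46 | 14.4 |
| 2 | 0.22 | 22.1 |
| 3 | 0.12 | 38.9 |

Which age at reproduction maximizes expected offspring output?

1

Expected offspring if breeding at age x = l(x) × m_x:
  age 1: 0.46 × 14.4 = 6.624
  age 2: 0.22 × 22.1 = 4.862
  age 3: 0.12 × 38.9 = 4.668
Maximum at age 1 (6.624).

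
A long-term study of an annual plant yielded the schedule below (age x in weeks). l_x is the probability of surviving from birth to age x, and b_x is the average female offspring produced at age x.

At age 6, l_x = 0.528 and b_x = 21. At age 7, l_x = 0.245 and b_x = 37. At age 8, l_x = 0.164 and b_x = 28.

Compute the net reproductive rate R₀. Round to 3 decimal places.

R₀ = Σ l_x b_x:
  age 6: 0.528 × 21 = 11.0880
  age 7: 0.245 × 37 = 9.0650
  age 8: 0.164 × 28 = 4.5920
R₀ = 11.0880 + 9.0650 + 4.5920 = 24.7450

24.745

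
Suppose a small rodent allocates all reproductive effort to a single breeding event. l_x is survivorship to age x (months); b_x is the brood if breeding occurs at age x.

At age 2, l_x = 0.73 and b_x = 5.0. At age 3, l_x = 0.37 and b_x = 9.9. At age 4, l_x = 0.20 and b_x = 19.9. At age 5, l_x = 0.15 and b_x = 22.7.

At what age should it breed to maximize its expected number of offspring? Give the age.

Expected offspring if breeding at age x = l_x × b_x:
  age 2: 0.73 × 5.0 = 3.650
  age 3: 0.37 × 9.9 = 3.663
  age 4: 0.20 × 19.9 = 3.980
  age 5: 0.15 × 22.7 = 3.405
Maximum at age 4 (3.980).

4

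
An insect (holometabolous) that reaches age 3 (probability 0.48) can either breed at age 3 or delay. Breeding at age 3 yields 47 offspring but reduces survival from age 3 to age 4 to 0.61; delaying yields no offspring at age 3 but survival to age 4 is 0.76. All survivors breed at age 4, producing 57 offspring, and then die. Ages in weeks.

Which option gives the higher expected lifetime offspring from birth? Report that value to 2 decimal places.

39.25

breed at age 3: R₀ = 0.48 × (47 + 0.61 × 57) = 0.48 × 81.7700 = 39.2496
delay to age 4: R₀ = 0.48 × (0.76 × 57) = 0.48 × 43.3200 = 20.7936
Higher: breed at age 3 (39.2496).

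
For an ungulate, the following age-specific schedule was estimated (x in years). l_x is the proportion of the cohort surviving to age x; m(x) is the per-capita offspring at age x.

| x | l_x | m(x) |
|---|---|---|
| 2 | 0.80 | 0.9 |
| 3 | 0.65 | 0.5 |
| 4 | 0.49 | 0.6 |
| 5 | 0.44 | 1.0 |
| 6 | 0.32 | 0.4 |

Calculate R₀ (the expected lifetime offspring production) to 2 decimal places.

1.91

R₀ = Σ l_x m(x):
  age 2: 0.80 × 0.9 = 0.7200
  age 3: 0.65 × 0.5 = 0.3250
  age 4: 0.49 × 0.6 = 0.2940
  age 5: 0.44 × 1.0 = 0.4400
  age 6: 0.32 × 0.4 = 0.1280
R₀ = 0.7200 + 0.3250 + 0.2940 + 0.4400 + 0.1280 = 1.9070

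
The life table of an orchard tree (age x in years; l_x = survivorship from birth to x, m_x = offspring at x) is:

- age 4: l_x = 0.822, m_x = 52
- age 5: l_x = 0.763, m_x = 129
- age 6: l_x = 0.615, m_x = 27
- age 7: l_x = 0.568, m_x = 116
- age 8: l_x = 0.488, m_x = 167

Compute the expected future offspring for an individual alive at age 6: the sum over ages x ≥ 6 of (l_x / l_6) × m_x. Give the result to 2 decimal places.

266.65

l_6 = 0.615. Conditional survival from age 6 to x is l_x / l_6.
  x=6: (0.615/0.615) × 27 = 27.0000
  x=7: (0.568/0.615) × 116 = 107.1350
  x=8: (0.488/0.615) × 167 = 132.5138
Sum = 27.0000 + 107.1350 + 132.5138 = 266.6488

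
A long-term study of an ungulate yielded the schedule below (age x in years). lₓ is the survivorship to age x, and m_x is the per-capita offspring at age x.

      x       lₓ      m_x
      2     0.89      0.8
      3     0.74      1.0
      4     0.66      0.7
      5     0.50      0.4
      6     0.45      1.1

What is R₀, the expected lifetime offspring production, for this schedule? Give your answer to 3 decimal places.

R₀ = Σ lₓ m_x:
  age 2: 0.89 × 0.8 = 0.7120
  age 3: 0.74 × 1.0 = 0.7400
  age 4: 0.66 × 0.7 = 0.4620
  age 5: 0.50 × 0.4 = 0.2000
  age 6: 0.45 × 1.1 = 0.4950
R₀ = 0.7120 + 0.7400 + 0.4620 + 0.2000 + 0.4950 = 2.6090

2.609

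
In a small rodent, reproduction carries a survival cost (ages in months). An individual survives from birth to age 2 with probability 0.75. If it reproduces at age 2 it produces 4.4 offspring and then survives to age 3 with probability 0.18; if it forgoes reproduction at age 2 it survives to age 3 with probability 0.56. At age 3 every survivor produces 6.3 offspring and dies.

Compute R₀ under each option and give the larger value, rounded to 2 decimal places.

4.15

breed at age 2: R₀ = 0.75 × (4.4 + 0.18 × 6.3) = 0.75 × 5.5340 = 4.1505
delay to age 3: R₀ = 0.75 × (0.56 × 6.3) = 0.75 × 3.5280 = 2.6460
Higher: breed at age 2 (4.1505).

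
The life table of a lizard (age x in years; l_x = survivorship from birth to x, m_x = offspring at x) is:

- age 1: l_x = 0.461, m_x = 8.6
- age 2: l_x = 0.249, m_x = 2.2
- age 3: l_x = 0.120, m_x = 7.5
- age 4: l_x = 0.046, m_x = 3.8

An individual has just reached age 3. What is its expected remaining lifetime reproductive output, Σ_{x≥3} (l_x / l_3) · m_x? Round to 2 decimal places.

l_3 = 0.120. Conditional survival from age 3 to x is l_x / l_3.
  x=3: (0.120/0.120) × 7.5 = 7.5000
  x=4: (0.046/0.120) × 3.8 = 1.4567
Sum = 7.5000 + 1.4567 = 8.9567

8.96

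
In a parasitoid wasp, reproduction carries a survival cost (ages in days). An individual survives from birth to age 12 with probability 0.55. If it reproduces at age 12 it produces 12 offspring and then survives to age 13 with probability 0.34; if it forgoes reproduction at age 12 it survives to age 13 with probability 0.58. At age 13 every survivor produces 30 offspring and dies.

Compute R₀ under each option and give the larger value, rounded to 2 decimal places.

12.21

breed at age 12: R₀ = 0.55 × (12 + 0.34 × 30) = 0.55 × 22.2000 = 12.2100
delay to age 13: R₀ = 0.55 × (0.58 × 30) = 0.55 × 17.4000 = 9.5700
Higher: breed at age 12 (12.2100).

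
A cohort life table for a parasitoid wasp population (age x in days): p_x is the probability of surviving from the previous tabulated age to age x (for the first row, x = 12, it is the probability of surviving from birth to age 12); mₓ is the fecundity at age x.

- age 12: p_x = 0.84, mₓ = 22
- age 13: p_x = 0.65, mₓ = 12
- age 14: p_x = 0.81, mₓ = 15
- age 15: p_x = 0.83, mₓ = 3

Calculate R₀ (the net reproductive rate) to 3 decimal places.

Survivorship from birth: l_x = p_12·p_13·…·p_x.
  l_12 = 0.84000
  l_13 = 0.54600
  l_14 = 0.44226
  l_15 = 0.36708
R₀ = Σ l_x mₓ:
  age 12: 0.84000 × 22 = 18.4800
  age 13: 0.54600 × 12 = 6.5520
  age 14: 0.44226 × 15 = 6.6339
  age 15: 0.36708 × 3 = 1.1012
R₀ = 18.4800 + 6.5520 + 6.6339 + 1.1012 = 32.7671

32.767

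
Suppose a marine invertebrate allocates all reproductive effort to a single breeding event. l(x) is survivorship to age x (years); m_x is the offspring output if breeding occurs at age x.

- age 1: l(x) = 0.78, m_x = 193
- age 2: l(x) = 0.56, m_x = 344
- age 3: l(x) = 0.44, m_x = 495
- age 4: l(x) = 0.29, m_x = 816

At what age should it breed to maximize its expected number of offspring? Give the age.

4

Expected offspring if breeding at age x = l(x) × m_x:
  age 1: 0.78 × 193 = 150.540
  age 2: 0.56 × 344 = 192.640
  age 3: 0.44 × 495 = 217.800
  age 4: 0.29 × 816 = 236.640
Maximum at age 4 (236.640).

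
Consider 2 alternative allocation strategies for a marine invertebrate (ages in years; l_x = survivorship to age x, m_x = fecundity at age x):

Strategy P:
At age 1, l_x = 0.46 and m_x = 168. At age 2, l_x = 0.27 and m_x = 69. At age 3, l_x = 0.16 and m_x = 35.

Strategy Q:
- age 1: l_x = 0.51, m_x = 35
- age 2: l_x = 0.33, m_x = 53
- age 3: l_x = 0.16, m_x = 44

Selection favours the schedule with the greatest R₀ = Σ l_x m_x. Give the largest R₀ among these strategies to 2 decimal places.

101.51

Strategy P: R₀ = 0.46×168 + 0.27×69 + 0.16×35 = 101.5100
Strategy Q: R₀ = 0.51×35 + 0.33×53 + 0.16×44 = 42.3800
Highest R₀: strategy P with 101.5100.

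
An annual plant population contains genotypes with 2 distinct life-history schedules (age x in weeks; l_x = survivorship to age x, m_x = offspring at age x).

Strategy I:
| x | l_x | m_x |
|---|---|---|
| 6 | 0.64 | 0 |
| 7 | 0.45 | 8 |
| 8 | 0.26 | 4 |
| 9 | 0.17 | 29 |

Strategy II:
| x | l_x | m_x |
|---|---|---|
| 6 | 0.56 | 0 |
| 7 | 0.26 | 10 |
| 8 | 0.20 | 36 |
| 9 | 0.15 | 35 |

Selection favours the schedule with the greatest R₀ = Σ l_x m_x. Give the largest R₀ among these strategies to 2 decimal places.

15.05

Strategy I: R₀ = 0.64×0 + 0.45×8 + 0.26×4 + 0.17×29 = 9.5700
Strategy II: R₀ = 0.56×0 + 0.26×10 + 0.20×36 + 0.15×35 = 15.0500
Highest R₀: strategy II with 15.0500.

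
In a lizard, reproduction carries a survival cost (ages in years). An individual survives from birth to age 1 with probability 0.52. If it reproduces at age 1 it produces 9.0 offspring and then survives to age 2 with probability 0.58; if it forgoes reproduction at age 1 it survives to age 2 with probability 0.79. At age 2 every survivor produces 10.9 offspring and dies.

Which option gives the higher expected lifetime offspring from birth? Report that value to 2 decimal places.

7.97

breed at age 1: R₀ = 0.52 × (9.0 + 0.58 × 10.9) = 0.52 × 15.3220 = 7.9674
delay to age 2: R₀ = 0.52 × (0.79 × 10.9) = 0.52 × 8.6110 = 4.4777
Higher: breed at age 1 (7.9674).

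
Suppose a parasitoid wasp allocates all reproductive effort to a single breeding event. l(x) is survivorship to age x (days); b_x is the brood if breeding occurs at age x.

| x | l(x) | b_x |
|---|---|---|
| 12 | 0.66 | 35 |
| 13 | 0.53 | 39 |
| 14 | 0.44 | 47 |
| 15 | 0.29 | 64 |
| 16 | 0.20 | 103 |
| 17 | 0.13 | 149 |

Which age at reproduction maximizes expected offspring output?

12

Expected offspring if breeding at age x = l(x) × b_x:
  age 12: 0.66 × 35 = 23.100
  age 13: 0.53 × 39 = 20.670
  age 14: 0.44 × 47 = 20.680
  age 15: 0.29 × 64 = 18.560
  age 16: 0.20 × 103 = 20.600
  age 17: 0.13 × 149 = 19.370
Maximum at age 12 (23.100).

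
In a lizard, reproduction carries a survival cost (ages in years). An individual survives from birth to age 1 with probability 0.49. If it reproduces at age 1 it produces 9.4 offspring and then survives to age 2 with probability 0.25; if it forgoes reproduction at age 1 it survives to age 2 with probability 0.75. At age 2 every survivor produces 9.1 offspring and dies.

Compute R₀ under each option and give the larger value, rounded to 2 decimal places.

5.72

breed at age 1: R₀ = 0.49 × (9.4 + 0.25 × 9.1) = 0.49 × 11.6750 = 5.7208
delay to age 2: R₀ = 0.49 × (0.75 × 9.1) = 0.49 × 6.8250 = 3.3442
Higher: breed at age 1 (5.7208).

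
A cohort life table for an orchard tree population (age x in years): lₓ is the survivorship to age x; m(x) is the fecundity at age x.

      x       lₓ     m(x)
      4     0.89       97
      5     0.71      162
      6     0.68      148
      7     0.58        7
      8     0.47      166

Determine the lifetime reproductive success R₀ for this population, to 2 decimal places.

384.07

R₀ = Σ lₓ m(x):
  age 4: 0.89 × 97 = 86.3300
  age 5: 0.71 × 162 = 115.0200
  age 6: 0.68 × 148 = 100.6400
  age 7: 0.58 × 7 = 4.0600
  age 8: 0.47 × 166 = 78.0200
R₀ = 86.3300 + 115.0200 + 100.6400 + 4.0600 + 78.0200 = 384.0700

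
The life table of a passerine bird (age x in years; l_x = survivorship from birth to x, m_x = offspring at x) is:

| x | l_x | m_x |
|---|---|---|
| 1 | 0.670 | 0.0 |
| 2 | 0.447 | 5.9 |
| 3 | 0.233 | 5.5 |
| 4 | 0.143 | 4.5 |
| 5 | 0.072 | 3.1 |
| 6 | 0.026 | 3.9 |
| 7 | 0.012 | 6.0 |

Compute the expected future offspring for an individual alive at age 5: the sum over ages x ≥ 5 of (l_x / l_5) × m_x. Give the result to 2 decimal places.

5.51

l_5 = 0.072. Conditional survival from age 5 to x is l_x / l_5.
  x=5: (0.072/0.072) × 3.1 = 3.1000
  x=6: (0.026/0.072) × 3.9 = 1.4083
  x=7: (0.012/0.072) × 6.0 = 1.0000
Sum = 3.1000 + 1.4083 + 1.0000 = 5.5083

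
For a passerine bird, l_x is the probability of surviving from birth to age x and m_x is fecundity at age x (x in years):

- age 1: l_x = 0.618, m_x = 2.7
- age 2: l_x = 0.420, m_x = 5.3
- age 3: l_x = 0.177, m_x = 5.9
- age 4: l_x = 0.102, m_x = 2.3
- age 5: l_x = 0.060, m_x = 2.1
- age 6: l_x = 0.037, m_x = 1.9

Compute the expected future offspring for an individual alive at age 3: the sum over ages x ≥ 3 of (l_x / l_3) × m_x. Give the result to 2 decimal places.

8.33

l_3 = 0.177. Conditional survival from age 3 to x is l_x / l_3.
  x=3: (0.177/0.177) × 5.9 = 5.9000
  x=4: (0.102/0.177) × 2.3 = 1.3254
  x=5: (0.060/0.177) × 2.1 = 0.7119
  x=6: (0.037/0.177) × 1.9 = 0.3972
Sum = 5.9000 + 1.3254 + 0.7119 + 0.3972 = 8.3345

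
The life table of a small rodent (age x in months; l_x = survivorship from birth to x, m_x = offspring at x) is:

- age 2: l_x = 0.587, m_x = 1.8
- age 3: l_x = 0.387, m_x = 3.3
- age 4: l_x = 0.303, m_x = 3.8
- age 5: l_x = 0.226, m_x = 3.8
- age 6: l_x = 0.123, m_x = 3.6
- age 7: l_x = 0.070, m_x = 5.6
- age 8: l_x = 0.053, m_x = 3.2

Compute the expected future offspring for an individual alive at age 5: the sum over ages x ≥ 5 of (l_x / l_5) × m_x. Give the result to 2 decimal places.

8.24

l_5 = 0.226. Conditional survival from age 5 to x is l_x / l_5.
  x=5: (0.226/0.226) × 3.8 = 3.8000
  x=6: (0.123/0.226) × 3.6 = 1.9593
  x=7: (0.070/0.226) × 5.6 = 1.7345
  x=8: (0.053/0.226) × 3.2 = 0.7504
Sum = 3.8000 + 1.9593 + 1.7345 + 0.7504 = 8.2442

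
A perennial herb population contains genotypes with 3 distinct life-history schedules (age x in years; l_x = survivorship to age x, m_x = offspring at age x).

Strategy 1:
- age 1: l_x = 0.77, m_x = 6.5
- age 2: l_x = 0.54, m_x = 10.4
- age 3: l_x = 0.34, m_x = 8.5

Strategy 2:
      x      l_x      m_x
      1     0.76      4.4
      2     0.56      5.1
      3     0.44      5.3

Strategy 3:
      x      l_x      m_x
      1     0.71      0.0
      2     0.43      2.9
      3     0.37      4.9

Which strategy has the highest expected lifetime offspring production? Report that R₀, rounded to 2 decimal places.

13.51

Strategy 1: R₀ = 0.77×6.5 + 0.54×10.4 + 0.34×8.5 = 13.5110
Strategy 2: R₀ = 0.76×4.4 + 0.56×5.1 + 0.44×5.3 = 8.5320
Strategy 3: R₀ = 0.71×0.0 + 0.43×2.9 + 0.37×4.9 = 3.0600
Highest R₀: strategy 1 with 13.5110.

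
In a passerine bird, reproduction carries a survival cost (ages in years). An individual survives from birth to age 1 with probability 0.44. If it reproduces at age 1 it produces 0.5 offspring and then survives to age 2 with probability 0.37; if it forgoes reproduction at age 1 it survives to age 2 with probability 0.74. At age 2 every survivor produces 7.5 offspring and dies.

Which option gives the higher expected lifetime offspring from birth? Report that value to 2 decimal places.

2.44

breed at age 1: R₀ = 0.44 × (0.5 + 0.37 × 7.5) = 0.44 × 3.2750 = 1.4410
delay to age 2: R₀ = 0.44 × (0.74 × 7.5) = 0.44 × 5.5500 = 2.4420
Higher: delay to age 2 (2.4420).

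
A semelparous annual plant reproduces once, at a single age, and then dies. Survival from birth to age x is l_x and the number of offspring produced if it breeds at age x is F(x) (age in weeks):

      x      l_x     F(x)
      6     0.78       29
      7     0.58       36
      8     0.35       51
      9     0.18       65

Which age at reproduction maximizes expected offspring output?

6

Expected offspring if breeding at age x = l_x × F(x):
  age 6: 0.78 × 29 = 22.620
  age 7: 0.58 × 36 = 20.880
  age 8: 0.35 × 51 = 17.850
  age 9: 0.18 × 65 = 11.700
Maximum at age 6 (22.620).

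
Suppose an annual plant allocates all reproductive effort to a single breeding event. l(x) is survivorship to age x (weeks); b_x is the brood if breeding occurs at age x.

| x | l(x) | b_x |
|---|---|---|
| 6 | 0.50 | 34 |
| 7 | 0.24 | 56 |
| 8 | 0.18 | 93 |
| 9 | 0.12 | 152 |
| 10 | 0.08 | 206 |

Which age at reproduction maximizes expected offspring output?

Expected offspring if breeding at age x = l(x) × b_x:
  age 6: 0.50 × 34 = 17.000
  age 7: 0.24 × 56 = 13.440
  age 8: 0.18 × 93 = 16.740
  age 9: 0.12 × 152 = 18.240
  age 10: 0.08 × 206 = 16.480
Maximum at age 9 (18.240).

9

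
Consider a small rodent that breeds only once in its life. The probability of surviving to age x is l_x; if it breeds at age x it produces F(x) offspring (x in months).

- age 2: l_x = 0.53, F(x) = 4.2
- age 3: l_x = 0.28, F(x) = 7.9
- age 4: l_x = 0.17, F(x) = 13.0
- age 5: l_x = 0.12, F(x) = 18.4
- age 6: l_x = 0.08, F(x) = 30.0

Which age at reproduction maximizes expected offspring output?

Expected offspring if breeding at age x = l_x × F(x):
  age 2: 0.53 × 4.2 = 2.226
  age 3: 0.28 × 7.9 = 2.212
  age 4: 0.17 × 13.0 = 2.210
  age 5: 0.12 × 18.4 = 2.208
  age 6: 0.08 × 30.0 = 2.400
Maximum at age 6 (2.400).

6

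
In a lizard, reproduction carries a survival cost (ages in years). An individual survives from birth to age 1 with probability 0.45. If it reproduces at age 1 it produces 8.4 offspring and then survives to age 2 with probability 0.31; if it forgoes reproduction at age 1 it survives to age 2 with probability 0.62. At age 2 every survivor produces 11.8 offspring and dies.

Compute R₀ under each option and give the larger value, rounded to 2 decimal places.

5.43

breed at age 1: R₀ = 0.45 × (8.4 + 0.31 × 11.8) = 0.45 × 12.0580 = 5.4261
delay to age 2: R₀ = 0.45 × (0.62 × 11.8) = 0.45 × 7.3160 = 3.2922
Higher: breed at age 1 (5.4261).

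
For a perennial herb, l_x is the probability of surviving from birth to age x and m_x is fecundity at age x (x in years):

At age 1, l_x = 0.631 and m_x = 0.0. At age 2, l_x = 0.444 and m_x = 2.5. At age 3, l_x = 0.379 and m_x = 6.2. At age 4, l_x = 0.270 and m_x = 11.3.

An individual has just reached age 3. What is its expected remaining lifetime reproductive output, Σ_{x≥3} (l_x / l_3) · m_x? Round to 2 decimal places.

l_3 = 0.379. Conditional survival from age 3 to x is l_x / l_3.
  x=3: (0.379/0.379) × 6.2 = 6.2000
  x=4: (0.270/0.379) × 11.3 = 8.0501
Sum = 6.2000 + 8.0501 = 14.2501

14.25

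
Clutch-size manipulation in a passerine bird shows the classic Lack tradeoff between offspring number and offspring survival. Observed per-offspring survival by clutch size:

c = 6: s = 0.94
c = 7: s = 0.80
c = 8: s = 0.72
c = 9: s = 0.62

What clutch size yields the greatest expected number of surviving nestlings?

Expected surviving nestlings = c × s(c):
  c=6: 6 × 0.94 = 5.640
  c=7: 7 × 0.80 = 5.600
  c=8: 8 × 0.72 = 5.760
  c=9: 9 × 0.62 = 5.580
Maximum at c = 8 (5.760 surviving nestlings).

8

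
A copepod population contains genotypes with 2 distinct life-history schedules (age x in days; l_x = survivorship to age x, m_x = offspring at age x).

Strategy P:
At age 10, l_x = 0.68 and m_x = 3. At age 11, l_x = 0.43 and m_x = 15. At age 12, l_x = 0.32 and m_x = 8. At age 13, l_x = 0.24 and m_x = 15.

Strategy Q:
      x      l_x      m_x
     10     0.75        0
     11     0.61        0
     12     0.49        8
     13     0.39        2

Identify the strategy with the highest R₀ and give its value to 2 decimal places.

Strategy P: R₀ = 0.68×3 + 0.43×15 + 0.32×8 + 0.24×15 = 14.6500
Strategy Q: R₀ = 0.75×0 + 0.61×0 + 0.49×8 + 0.39×2 = 4.7000
Highest R₀: strategy P with 14.6500.

14.65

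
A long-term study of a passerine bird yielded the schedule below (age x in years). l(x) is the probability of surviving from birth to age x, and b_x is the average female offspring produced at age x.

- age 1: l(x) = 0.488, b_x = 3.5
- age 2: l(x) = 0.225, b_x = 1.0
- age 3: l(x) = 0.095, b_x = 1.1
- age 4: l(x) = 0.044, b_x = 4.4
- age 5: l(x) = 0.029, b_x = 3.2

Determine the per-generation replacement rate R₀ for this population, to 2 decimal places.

R₀ = Σ l(x) b_x:
  age 1: 0.488 × 3.5 = 1.7080
  age 2: 0.225 × 1.0 = 0.2250
  age 3: 0.095 × 1.1 = 0.1045
  age 4: 0.044 × 4.4 = 0.1936
  age 5: 0.029 × 3.2 = 0.0928
R₀ = 1.7080 + 0.2250 + 0.1045 + 0.1936 + 0.0928 = 2.3239

2.32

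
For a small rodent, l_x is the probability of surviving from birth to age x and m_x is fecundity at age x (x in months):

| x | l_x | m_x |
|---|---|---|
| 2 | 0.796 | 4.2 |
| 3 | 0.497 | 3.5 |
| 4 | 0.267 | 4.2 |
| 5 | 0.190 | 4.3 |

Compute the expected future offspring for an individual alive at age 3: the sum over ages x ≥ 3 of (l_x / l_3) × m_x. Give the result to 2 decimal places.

7.40

l_3 = 0.497. Conditional survival from age 3 to x is l_x / l_3.
  x=3: (0.497/0.497) × 3.5 = 3.5000
  x=4: (0.267/0.497) × 4.2 = 2.2563
  x=5: (0.190/0.497) × 4.3 = 1.6439
Sum = 3.5000 + 2.2563 + 1.6439 = 7.4002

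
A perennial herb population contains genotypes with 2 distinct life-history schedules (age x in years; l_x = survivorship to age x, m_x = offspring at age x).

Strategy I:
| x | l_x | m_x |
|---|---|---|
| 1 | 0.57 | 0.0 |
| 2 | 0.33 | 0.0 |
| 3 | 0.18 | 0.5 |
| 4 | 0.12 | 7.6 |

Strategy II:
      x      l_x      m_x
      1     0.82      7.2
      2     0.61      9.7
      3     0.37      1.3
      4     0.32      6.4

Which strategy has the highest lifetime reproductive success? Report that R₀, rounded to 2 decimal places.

Strategy I: R₀ = 0.57×0.0 + 0.33×0.0 + 0.18×0.5 + 0.12×7.6 = 1.0020
Strategy II: R₀ = 0.82×7.2 + 0.61×9.7 + 0.37×1.3 + 0.32×6.4 = 14.3500
Highest R₀: strategy II with 14.3500.

14.35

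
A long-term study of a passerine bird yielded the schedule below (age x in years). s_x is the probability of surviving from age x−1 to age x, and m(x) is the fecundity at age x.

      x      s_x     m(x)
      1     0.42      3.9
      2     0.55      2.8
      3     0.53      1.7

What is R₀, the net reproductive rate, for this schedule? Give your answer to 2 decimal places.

2.49

Survivorship from birth: l_x = s_1·s_2·…·s_x.
  l_1 = 0.42000
  l_2 = 0.23100
  l_3 = 0.12243
R₀ = Σ l_x m(x):
  age 1: 0.42000 × 3.9 = 1.6380
  age 2: 0.23100 × 2.8 = 0.6468
  age 3: 0.12243 × 1.7 = 0.2081
R₀ = 1.6380 + 0.6468 + 0.2081 = 2.4929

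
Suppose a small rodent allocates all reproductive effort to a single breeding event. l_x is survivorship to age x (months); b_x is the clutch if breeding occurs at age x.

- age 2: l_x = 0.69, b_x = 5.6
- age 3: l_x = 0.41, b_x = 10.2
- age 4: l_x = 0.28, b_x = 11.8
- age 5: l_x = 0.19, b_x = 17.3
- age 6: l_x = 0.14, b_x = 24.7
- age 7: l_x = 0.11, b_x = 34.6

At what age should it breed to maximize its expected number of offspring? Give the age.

Expected offspring if breeding at age x = l_x × b_x:
  age 2: 0.69 × 5.6 = 3.864
  age 3: 0.41 × 10.2 = 4.182
  age 4: 0.28 × 11.8 = 3.304
  age 5: 0.19 × 17.3 = 3.287
  age 6: 0.14 × 24.7 = 3.458
  age 7: 0.11 × 34.6 = 3.806
Maximum at age 3 (4.182).

3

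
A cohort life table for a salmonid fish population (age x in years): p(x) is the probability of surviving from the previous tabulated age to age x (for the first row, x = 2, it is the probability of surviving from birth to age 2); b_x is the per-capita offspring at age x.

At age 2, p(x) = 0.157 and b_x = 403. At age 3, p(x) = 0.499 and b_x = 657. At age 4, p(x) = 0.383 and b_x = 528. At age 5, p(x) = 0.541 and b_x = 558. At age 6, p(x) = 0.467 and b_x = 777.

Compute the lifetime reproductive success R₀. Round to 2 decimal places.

145.53

Survivorship from birth: l_x = p_2·p_3·…·p_x.
  l_2 = 0.15700
  l_3 = 0.07834
  l_4 = 0.03001
  l_5 = 0.01623
  l_6 = 0.00758
R₀ = Σ l_x b_x:
  age 2: 0.15700 × 403 = 63.2710
  age 3: 0.07834 × 657 = 51.4694
  age 4: 0.03001 × 528 = 15.8453
  age 5: 0.01623 × 558 = 9.0563
  age 6: 0.00758 × 777 = 5.8897
R₀ = 63.2710 + 51.4694 + 15.8453 + 9.0563 + 5.8897 = 145.5317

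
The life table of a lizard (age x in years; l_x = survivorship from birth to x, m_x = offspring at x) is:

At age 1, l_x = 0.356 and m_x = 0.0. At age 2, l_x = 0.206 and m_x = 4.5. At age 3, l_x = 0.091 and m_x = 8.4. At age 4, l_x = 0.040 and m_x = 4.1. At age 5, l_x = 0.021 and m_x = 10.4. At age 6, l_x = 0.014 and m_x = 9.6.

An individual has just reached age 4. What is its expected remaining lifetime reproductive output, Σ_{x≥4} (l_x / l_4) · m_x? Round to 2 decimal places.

12.92

l_4 = 0.040. Conditional survival from age 4 to x is l_x / l_4.
  x=4: (0.040/0.040) × 4.1 = 4.1000
  x=5: (0.021/0.040) × 10.4 = 5.4600
  x=6: (0.014/0.040) × 9.6 = 3.3600
Sum = 4.1000 + 5.4600 + 3.3600 = 12.9200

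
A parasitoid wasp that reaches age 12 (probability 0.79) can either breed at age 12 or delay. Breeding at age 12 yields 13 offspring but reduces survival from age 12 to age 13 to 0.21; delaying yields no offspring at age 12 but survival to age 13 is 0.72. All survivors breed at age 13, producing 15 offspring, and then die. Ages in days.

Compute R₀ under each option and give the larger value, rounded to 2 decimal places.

breed at age 12: R₀ = 0.79 × (13 + 0.21 × 15) = 0.79 × 16.1500 = 12.7585
delay to age 13: R₀ = 0.79 × (0.72 × 15) = 0.79 × 10.8000 = 8.5320
Higher: breed at age 12 (12.7585).

12.76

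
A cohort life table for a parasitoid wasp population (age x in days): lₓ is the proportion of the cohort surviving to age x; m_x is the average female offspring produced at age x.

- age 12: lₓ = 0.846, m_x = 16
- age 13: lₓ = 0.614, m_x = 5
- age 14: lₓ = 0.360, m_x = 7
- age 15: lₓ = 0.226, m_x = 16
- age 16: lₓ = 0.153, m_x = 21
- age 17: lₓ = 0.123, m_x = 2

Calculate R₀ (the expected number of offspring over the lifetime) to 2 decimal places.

26.20

R₀ = Σ lₓ m_x:
  age 12: 0.846 × 16 = 13.5360
  age 13: 0.614 × 5 = 3.0700
  age 14: 0.360 × 7 = 2.5200
  age 15: 0.226 × 16 = 3.6160
  age 16: 0.153 × 21 = 3.2130
  age 17: 0.123 × 2 = 0.2460
R₀ = 13.5360 + 3.0700 + 2.5200 + 3.6160 + 3.2130 + 0.2460 = 26.2010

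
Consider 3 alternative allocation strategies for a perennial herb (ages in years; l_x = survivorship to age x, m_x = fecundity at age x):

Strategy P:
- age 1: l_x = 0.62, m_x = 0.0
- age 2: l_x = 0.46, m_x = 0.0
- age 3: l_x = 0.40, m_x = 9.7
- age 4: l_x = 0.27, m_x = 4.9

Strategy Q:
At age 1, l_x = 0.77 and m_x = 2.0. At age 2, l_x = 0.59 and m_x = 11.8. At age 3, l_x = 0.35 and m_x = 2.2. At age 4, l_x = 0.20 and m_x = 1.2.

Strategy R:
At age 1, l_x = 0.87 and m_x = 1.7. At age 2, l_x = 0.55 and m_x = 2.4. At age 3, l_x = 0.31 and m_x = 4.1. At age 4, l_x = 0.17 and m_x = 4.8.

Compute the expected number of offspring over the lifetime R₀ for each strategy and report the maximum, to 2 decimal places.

9.51

Strategy P: R₀ = 0.62×0.0 + 0.46×0.0 + 0.40×9.7 + 0.27×4.9 = 5.2030
Strategy Q: R₀ = 0.77×2.0 + 0.59×11.8 + 0.35×2.2 + 0.20×1.2 = 9.5120
Strategy R: R₀ = 0.87×1.7 + 0.55×2.4 + 0.31×4.1 + 0.17×4.8 = 4.8860
Highest R₀: strategy Q with 9.5120.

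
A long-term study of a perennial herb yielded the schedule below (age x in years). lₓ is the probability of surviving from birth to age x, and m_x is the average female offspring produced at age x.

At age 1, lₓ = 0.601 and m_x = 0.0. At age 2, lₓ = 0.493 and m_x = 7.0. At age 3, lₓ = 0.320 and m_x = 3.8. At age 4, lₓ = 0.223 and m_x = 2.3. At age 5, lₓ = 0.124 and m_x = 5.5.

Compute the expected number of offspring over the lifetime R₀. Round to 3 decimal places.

R₀ = Σ lₓ m_x:
  age 1: 0.601 × 0.0 = 0.0000
  age 2: 0.493 × 7.0 = 3.4510
  age 3: 0.320 × 3.8 = 1.2160
  age 4: 0.223 × 2.3 = 0.5129
  age 5: 0.124 × 5.5 = 0.6820
R₀ = 0.0000 + 3.4510 + 1.2160 + 0.5129 + 0.6820 = 5.8619

5.862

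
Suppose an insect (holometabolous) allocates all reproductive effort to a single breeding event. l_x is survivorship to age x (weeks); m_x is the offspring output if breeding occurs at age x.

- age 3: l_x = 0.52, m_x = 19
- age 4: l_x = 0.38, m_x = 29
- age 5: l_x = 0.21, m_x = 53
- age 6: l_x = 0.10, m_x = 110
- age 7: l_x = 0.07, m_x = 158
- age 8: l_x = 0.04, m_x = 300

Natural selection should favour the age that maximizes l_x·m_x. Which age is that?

Expected offspring if breeding at age x = l_x × m_x:
  age 3: 0.52 × 19 = 9.880
  age 4: 0.38 × 29 = 11.020
  age 5: 0.21 × 53 = 11.130
  age 6: 0.10 × 110 = 11.000
  age 7: 0.07 × 158 = 11.060
  age 8: 0.04 × 300 = 12.000
Maximum at age 8 (12.000).

8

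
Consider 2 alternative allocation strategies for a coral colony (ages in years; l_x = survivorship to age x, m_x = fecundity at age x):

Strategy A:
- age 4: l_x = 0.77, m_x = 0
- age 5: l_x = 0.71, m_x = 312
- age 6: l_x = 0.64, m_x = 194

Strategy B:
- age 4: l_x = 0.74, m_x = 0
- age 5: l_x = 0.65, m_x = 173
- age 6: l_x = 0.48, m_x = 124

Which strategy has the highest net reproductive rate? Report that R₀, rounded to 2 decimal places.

345.68

Strategy A: R₀ = 0.77×0 + 0.71×312 + 0.64×194 = 345.6800
Strategy B: R₀ = 0.74×0 + 0.65×173 + 0.48×124 = 171.9700
Highest R₀: strategy A with 345.6800.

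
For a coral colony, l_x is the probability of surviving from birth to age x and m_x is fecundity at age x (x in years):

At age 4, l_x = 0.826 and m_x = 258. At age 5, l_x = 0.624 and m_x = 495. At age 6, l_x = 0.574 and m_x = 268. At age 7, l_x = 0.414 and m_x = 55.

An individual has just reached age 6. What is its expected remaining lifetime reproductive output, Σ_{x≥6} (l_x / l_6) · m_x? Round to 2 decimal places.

307.67

l_6 = 0.574. Conditional survival from age 6 to x is l_x / l_6.
  x=6: (0.574/0.574) × 268 = 268.0000
  x=7: (0.414/0.574) × 55 = 39.6690
Sum = 268.0000 + 39.6690 = 307.6690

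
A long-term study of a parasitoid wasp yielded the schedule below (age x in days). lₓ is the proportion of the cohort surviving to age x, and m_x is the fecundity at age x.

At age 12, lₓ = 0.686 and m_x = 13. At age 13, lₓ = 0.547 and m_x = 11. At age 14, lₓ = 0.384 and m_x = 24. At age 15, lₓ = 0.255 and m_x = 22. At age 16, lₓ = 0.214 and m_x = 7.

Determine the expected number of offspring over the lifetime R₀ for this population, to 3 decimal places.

R₀ = Σ lₓ m_x:
  age 12: 0.686 × 13 = 8.9180
  age 13: 0.547 × 11 = 6.0170
  age 14: 0.384 × 24 = 9.2160
  age 15: 0.255 × 22 = 5.6100
  age 16: 0.214 × 7 = 1.4980
R₀ = 8.9180 + 6.0170 + 9.2160 + 5.6100 + 1.4980 = 31.2590

31.259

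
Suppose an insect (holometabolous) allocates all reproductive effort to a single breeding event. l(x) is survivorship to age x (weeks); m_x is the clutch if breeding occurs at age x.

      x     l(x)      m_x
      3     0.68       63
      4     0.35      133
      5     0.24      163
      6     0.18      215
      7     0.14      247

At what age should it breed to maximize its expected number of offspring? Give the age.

4

Expected offspring if breeding at age x = l(x) × m_x:
  age 3: 0.68 × 63 = 42.840
  age 4: 0.35 × 133 = 46.550
  age 5: 0.24 × 163 = 39.120
  age 6: 0.18 × 215 = 38.700
  age 7: 0.14 × 247 = 34.580
Maximum at age 4 (46.550).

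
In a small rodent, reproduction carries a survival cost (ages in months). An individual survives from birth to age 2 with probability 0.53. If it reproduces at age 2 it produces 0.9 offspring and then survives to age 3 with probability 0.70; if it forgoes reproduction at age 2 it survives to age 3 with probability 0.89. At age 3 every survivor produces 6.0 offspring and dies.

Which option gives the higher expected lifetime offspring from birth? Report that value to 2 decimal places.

breed at age 2: R₀ = 0.53 × (0.9 + 0.70 × 6.0) = 0.53 × 5.1000 = 2.7030
delay to age 3: R₀ = 0.53 × (0.89 × 6.0) = 0.53 × 5.3400 = 2.8302
Higher: delay to age 3 (2.8302).

2.83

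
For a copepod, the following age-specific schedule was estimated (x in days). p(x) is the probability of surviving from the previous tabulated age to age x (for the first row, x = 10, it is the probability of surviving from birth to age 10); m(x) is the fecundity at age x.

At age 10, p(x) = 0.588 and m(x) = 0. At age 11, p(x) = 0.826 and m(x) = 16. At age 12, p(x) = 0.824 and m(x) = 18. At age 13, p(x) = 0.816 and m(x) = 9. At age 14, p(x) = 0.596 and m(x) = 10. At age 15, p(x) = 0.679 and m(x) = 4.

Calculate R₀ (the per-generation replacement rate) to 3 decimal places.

20.389

Survivorship from birth: l_x = p_10·p_11·…·p_x.
  l_10 = 0.58800
  l_11 = 0.48569
  l_12 = 0.40021
  l_13 = 0.32657
  l_14 = 0.19464
  l_15 = 0.13216
R₀ = Σ l_x m(x):
  age 10: 0.58800 × 0 = 0.0000
  age 11: 0.48569 × 16 = 7.7710
  age 12: 0.40021 × 18 = 7.2038
  age 13: 0.32657 × 9 = 2.9391
  age 14: 0.19464 × 10 = 1.9464
  age 15: 0.13216 × 4 = 0.5286
R₀ = 0.0000 + 7.7710 + 7.2038 + 2.9391 + 1.9464 + 0.5286 = 20.3890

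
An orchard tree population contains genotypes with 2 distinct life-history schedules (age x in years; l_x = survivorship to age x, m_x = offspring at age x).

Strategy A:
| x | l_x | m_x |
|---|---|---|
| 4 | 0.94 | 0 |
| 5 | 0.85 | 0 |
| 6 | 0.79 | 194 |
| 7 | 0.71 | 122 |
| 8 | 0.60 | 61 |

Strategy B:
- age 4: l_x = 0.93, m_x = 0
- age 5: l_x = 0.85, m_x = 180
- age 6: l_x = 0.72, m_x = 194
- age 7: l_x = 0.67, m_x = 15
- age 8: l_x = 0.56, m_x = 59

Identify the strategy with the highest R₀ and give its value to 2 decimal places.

335.77

Strategy A: R₀ = 0.94×0 + 0.85×0 + 0.79×194 + 0.71×122 + 0.60×61 = 276.4800
Strategy B: R₀ = 0.93×0 + 0.85×180 + 0.72×194 + 0.67×15 + 0.56×59 = 335.7700
Highest R₀: strategy B with 335.7700.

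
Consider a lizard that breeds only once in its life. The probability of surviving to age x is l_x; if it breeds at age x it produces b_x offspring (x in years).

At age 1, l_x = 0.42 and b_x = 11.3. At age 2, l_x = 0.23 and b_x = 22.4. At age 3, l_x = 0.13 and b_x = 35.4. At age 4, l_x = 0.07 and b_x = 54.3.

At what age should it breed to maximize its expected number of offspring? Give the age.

Expected offspring if breeding at age x = l_x × b_x:
  age 1: 0.42 × 11.3 = 4.746
  age 2: 0.23 × 22.4 = 5.152
  age 3: 0.13 × 35.4 = 4.602
  age 4: 0.07 × 54.3 = 3.801
Maximum at age 2 (5.152).

2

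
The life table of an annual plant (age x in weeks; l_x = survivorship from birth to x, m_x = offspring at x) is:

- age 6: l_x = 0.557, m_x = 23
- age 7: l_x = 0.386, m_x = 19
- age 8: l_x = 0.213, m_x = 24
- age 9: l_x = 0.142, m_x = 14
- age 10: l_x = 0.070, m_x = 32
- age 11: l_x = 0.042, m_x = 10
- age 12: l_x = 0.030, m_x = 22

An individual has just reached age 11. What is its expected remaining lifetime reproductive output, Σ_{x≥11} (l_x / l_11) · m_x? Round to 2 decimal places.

25.71

l_11 = 0.042. Conditional survival from age 11 to x is l_x / l_11.
  x=11: (0.042/0.042) × 10 = 10.0000
  x=12: (0.030/0.042) × 22 = 15.7143
Sum = 10.0000 + 15.7143 = 25.7143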